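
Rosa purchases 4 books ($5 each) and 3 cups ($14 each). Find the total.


Cost of books:
4 x $5 = $20
Cost of cups:
3 x $14 = $42
Add both:
$20 + $42 = $62

$62


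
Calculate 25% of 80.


Convert percentage to decimal:
25% = 0.25
Multiply:
80 x 0.25 = 20

20


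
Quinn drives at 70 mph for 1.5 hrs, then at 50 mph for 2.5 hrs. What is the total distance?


Leg 1 distance:
70 x 1.5 = 105 miles
Leg 2 distance:
50 x 2.5 = 125 miles
Total distance:
105 + 125 = 230 miles

230 miles


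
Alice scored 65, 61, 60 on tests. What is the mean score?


Add the scores:
65 + 61 + 60 = 186
Divide by the number of tests:
186 / 3 = 62

62


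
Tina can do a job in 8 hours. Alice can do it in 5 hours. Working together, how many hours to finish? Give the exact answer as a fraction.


Tina's rate: 1/8 of the job per hour
Alice's rate: 1/5 of the job per hour
Combined rate: 1/8 + 1/5 = 13/40 per hour
Time = 1 / (13/40) = 40/13 hours (≈ 3.08 hours)

40/13 hours


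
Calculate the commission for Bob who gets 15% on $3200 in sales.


Convert rate to decimal:
15% = 0.15
Multiply by sales:
$3200 x 0.15 = $480

$480


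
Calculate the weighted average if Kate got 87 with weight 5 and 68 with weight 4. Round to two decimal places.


Weighted sum:
5 x 87 + 4 x 68 = 707
Total weight:
5 + 4 = 9
Weighted average:
707 / 9 = 78.5555... ≈ 78.56

78.56


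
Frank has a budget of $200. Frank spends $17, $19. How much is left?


Add up expenses:
$17 + $19 = $36
Subtract from budget:
$200 - $36 = $164

$164


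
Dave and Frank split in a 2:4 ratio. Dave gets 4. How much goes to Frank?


Find the multiplier:
4 / 2 = 2
Apply to Frank's share:
4 x 2 = 8

8


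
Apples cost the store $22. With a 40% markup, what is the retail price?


Calculate the markup amount:
40% of $22 = $8.80
Add to cost:
$22 + $8.80 = $30.80

$30.80


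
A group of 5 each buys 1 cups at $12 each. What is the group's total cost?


Cost per person:
1 x $12 = $12
Group total:
5 x $12 = $60

$60


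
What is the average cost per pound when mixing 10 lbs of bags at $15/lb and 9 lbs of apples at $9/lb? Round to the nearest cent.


Cost of bags:
10 x $15 = $150
Cost of apples:
9 x $9 = $81
Total cost: $150 + $81 = $231
Total weight: 19 lbs
Average: $231 / 19 = $12.1578... ≈ $12.16/lb

$12.16/lb


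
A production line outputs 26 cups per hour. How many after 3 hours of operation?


Production rate: 26 cups per hour
Time: 3 hours
Total: 26 x 3 = 78 cups

78 cups


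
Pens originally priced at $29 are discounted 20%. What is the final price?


Calculate the discount amount:
20% of $29 = $5.80
Subtract from original:
$29 - $5.80 = $23.20

$23.20


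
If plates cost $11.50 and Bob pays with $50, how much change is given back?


Start with the amount paid:
$50
Subtract the price:
$50 - $11.50 = $38.50

$38.50


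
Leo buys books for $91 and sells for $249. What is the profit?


Selling price = $249
Cost price = $91
Profit = selling price - cost price:
Profit = $249 - $91 = $158

$158


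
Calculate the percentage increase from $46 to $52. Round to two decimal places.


Find the absolute change:
|52 - 46| = 6
Divide by original and multiply by 100:
6 / 46 x 100 = 13.0434...% ≈ 13.04%

13.04%


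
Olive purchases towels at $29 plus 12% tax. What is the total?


Calculate the tax:
12% of $29 = $3.48
Add tax to price:
$29 + $3.48 = $32.48

$32.48


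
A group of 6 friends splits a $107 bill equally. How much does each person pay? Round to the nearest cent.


Total bill: $107
Number of people: 6
Each pays: $107 / 6 = $17.8333... ≈ $17.83

$17.83


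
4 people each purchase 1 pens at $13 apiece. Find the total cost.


Cost per person:
1 x $13 = $13
Group total:
4 x $13 = $52

$52


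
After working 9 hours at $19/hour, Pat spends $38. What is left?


Calculate earnings:
9 x $19 = $171
Subtract spending:
$171 - $38 = $133

$133


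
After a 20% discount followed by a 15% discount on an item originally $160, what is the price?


First discount:
20% of $160 = $32
Price after first discount:
$160 - $32 = $128
Second discount:
15% of $128 = $19.20
Final price:
$128 - $19.20 = $108.80

$108.80


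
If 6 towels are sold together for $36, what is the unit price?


Total cost: $36
Number of items: 6
Unit price: $36 / 6 = $6

$6


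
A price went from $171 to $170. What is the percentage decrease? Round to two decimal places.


Find the absolute change:
|170 - 171| = 1
Divide by original and multiply by 100:
1 / 171 x 100 = 0.5847...% ≈ 0.58%

0.58%


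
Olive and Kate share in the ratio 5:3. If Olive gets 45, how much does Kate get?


Find the multiplier:
45 / 5 = 9
Apply to Kate's share:
3 x 9 = 27

27


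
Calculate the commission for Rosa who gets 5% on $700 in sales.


Convert rate to decimal:
5% = 0.05
Multiply by sales:
$700 x 0.05 = $35

$35


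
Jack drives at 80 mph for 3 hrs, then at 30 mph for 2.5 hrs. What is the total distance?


Leg 1 distance:
80 x 3 = 240 miles
Leg 2 distance:
30 x 2.5 = 75 miles
Total distance:
240 + 75 = 315 miles

315 miles


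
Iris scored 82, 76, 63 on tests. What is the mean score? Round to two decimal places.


Add the scores:
82 + 76 + 63 = 221
Divide by the number of tests:
221 / 3 = 73.6666... ≈ 73.67

73.67


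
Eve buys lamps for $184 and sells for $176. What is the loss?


Selling price = $176
Cost price = $184
Loss = cost price - selling price:
Loss = $184 - $176 = $8

$8


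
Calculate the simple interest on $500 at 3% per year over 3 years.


Use the formula I = P x R x T / 100
P x R x T = 500 x 3 x 3 = 4500
I = 4500 / 100 = $45

$45


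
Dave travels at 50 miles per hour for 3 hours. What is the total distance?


Use the formula: distance = speed x time
Speed = 50 mph, Time = 3 hours
50 x 3 = 150 miles

150 miles


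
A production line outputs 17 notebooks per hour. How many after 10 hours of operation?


Production rate: 17 notebooks per hour
Time: 10 hours
Total: 17 x 10 = 170 notebooks

170 notebooks


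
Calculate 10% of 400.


Convert percentage to decimal:
10% = 0.1
Multiply:
400 x 0.1 = 40

40


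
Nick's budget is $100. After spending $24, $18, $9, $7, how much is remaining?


Add up expenses:
$24 + $18 + $9 + $7 = $58
Subtract from budget:
$100 - $58 = $42

$42


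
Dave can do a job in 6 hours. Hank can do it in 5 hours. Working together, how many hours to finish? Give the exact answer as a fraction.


Dave's rate: 1/6 of the job per hour
Hank's rate: 1/5 of the job per hour
Combined rate: 1/6 + 1/5 = 11/30 per hour
Time = 1 / (11/30) = 30/11 hours (≈ 2.73 hours)

30/11 hours


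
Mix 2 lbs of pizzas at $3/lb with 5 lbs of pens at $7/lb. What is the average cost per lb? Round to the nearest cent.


Cost of pizzas:
2 x $3 = $6
Cost of pens:
5 x $7 = $35
Total cost: $6 + $35 = $41
Total weight: 7 lbs
Average: $41 / 7 = $5.8571... ≈ $5.86/lb

$5.86/lb


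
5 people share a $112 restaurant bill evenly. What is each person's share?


Total bill: $112
Number of people: 5
Each pays: $112 / 5 = $22.40

$22.40


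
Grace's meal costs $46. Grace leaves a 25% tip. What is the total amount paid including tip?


Calculate the tip:
25% of $46 = $11.50
Add tip to meal cost:
$46 + $11.50 = $57.50

$57.50


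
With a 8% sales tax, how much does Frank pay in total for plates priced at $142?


Calculate the tax:
8% of $142 = $11.36
Add tax to price:
$142 + $11.36 = $153.36

$153.36


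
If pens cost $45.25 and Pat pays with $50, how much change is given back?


Start with the amount paid:
$50
Subtract the price:
$50 - $45.25 = $4.75

$4.75


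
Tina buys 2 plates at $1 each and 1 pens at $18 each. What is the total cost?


Cost of plates:
2 x $1 = $2
Cost of pens:
1 x $18 = $18
Add both:
$2 + $18 = $20

$20


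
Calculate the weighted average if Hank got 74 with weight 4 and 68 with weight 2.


Weighted sum:
4 x 74 + 2 x 68 = 432
Total weight:
4 + 2 = 6
Weighted average:
432 / 6 = 72

72


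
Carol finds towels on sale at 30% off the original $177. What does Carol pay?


Calculate the discount amount:
30% of $177 = $53.10
Subtract from original:
$177 - $53.10 = $123.90

$123.90


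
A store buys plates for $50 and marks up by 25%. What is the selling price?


Calculate the markup amount:
25% of $50 = $12.50
Add to cost:
$50 + $12.50 = $62.50

$62.50


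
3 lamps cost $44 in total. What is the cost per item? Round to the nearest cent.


Total cost: $44
Number of items: 3
Unit price: $44 / 3 = $14.6666... ≈ $14.67

$14.67


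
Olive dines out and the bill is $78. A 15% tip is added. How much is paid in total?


Calculate the tip:
15% of $78 = $11.70
Add tip to meal cost:
$78 + $11.70 = $89.70

$89.70


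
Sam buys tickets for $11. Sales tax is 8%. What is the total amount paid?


Calculate the tax:
8% of $11 = $0.88
Add tax to price:
$11 + $0.88 = $11.88

$11.88


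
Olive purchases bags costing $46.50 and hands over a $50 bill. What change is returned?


Start with the amount paid:
$50
Subtract the price:
$50 - $46.50 = $3.50

$3.50


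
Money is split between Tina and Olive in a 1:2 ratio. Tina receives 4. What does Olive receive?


Find the multiplier:
4 / 1 = 4
Apply to Olive's share:
2 x 4 = 8

8


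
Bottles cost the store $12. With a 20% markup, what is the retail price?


Calculate the markup amount:
20% of $12 = $2.40
Add to cost:
$12 + $2.40 = $14.40

$14.40


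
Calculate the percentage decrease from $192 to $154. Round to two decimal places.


Find the absolute change:
|154 - 192| = 38
Divide by original and multiply by 100:
38 / 192 x 100 = 19.7916...% ≈ 19.79%

19.79%


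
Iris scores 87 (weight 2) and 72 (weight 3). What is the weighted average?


Weighted sum:
2 x 87 + 3 x 72 = 390
Total weight:
2 + 3 = 5
Weighted average:
390 / 5 = 78

78


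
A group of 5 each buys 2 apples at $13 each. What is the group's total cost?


Cost per person:
2 x $13 = $26
Group total:
5 x $26 = $130

$130


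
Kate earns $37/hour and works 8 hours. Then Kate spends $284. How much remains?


Calculate earnings:
8 x $37 = $296
Subtract spending:
$296 - $284 = $12

$12


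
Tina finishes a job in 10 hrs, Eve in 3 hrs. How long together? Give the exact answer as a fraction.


Tina's rate: 1/10 of the job per hour
Eve's rate: 1/3 of the job per hour
Combined rate: 1/10 + 1/3 = 13/30 per hour
Time = 1 / (13/30) = 30/13 hours (≈ 2.31 hours)

30/13 hours


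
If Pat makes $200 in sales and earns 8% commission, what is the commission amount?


Convert rate to decimal:
8% = 0.08
Multiply by sales:
$200 x 0.08 = $16

$16


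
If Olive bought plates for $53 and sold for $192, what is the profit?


Selling price = $192
Cost price = $53
Profit = selling price - cost price:
Profit = $192 - $53 = $139

$139


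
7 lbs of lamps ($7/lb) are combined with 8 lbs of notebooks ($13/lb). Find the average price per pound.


Cost of lamps:
7 x $7 = $49
Cost of notebooks:
8 x $13 = $104
Total cost: $49 + $104 = $153
Total weight: 15 lbs
Average: $153 / 15 = $10.20/lb

$10.20/lb


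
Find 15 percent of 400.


Convert percentage to decimal:
15% = 0.15
Multiply:
400 x 0.15 = 60

60


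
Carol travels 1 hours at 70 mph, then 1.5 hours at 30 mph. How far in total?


Leg 1 distance:
70 x 1 = 70 miles
Leg 2 distance:
30 x 1.5 = 45 miles
Total distance:
70 + 45 = 115 miles

115 miles


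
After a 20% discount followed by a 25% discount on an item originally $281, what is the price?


First discount:
20% of $281 = $56.20
Price after first discount:
$281 - $56.20 = $224.80
Second discount:
25% of $224.80 = $56.20
Final price:
$224.80 - $56.20 = $168.60

$168.60


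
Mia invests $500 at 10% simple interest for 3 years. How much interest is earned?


Use the formula I = P x R x T / 100
P x R x T = 500 x 10 x 3 = 15000
I = 15000 / 100 = $150

$150


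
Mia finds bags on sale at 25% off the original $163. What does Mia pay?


Calculate the discount amount:
25% of $163 = $40.75
Subtract from original:
$163 - $40.75 = $122.25

$122.25


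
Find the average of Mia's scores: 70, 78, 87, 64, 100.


Add the scores:
70 + 78 + 87 + 64 + 100 = 399
Divide by the number of tests:
399 / 5 = 79.8

79.8


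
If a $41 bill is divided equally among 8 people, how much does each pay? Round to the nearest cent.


Total bill: $41
Number of people: 8
Each pays: $41 / 8 = $5.125 ≈ $5.13

$5.13


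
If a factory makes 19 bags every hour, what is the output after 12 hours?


Production rate: 19 bags per hour
Time: 12 hours
Total: 19 x 12 = 228 bags

228 bags


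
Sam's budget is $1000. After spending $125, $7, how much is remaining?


Add up expenses:
$125 + $7 = $132
Subtract from budget:
$1000 - $132 = $868

$868


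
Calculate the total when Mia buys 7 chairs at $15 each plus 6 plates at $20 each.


Cost of chairs:
7 x $15 = $105
Cost of plates:
6 x $20 = $120
Add both:
$105 + $120 = $225

$225


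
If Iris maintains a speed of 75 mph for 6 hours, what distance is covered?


Use the formula: distance = speed x time
Speed = 75 mph, Time = 6 hours
75 x 6 = 450 miles

450 miles


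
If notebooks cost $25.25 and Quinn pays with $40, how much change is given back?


Start with the amount paid:
$40
Subtract the price:
$40 - $25.25 = $14.75

$14.75


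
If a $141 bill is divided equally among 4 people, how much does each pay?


Total bill: $141
Number of people: 4
Each pays: $141 / 4 = $35.25

$35.25


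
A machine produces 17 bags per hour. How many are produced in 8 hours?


Production rate: 17 bags per hour
Time: 8 hours
Total: 17 x 8 = 136 bags

136 bags


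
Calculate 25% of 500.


Convert percentage to decimal:
25% = 0.25
Multiply:
500 x 0.25 = 125

125


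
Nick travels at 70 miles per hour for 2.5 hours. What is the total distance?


Use the formula: distance = speed x time
Speed = 70 mph, Time = 2.5 hours
70 x 2.5 = 175 miles

175 miles


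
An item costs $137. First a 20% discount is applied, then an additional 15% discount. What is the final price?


First discount:
20% of $137 = $27.40
Price after first discount:
$137 - $27.40 = $109.60
Second discount:
15% of $109.60 = $16.44
Final price:
$109.60 - $16.44 = $93.16

$93.16


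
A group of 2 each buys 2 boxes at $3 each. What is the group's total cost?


Cost per person:
2 x $3 = $6
Group total:
2 x $6 = $12

$12


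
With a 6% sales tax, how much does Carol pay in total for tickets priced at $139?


Calculate the tax:
6% of $139 = $8.34
Add tax to price:
$139 + $8.34 = $147.34

$147.34


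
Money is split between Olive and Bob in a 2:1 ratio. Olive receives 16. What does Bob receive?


Find the multiplier:
16 / 2 = 8
Apply to Bob's share:
1 x 8 = 8

8


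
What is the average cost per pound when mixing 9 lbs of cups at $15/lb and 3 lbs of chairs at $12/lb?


Cost of cups:
9 x $15 = $135
Cost of chairs:
3 x $12 = $36
Total cost: $135 + $36 = $171
Total weight: 12 lbs
Average: $171 / 12 = $14.25/lb

$14.25/lb


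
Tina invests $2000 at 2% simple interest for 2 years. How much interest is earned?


Use the formula I = P x R x T / 100
P x R x T = 2000 x 2 x 2 = 8000
I = 8000 / 100 = $80

$80


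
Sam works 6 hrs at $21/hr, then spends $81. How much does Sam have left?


Calculate earnings:
6 x $21 = $126
Subtract spending:
$126 - $81 = $45

$45


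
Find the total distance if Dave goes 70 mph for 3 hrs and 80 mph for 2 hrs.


Leg 1 distance:
70 x 3 = 210 miles
Leg 2 distance:
80 x 2 = 160 miles
Total distance:
210 + 160 = 370 miles

370 miles


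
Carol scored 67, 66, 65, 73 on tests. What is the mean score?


Add the scores:
67 + 66 + 65 + 73 = 271
Divide by the number of tests:
271 / 4 = 67.75

67.75


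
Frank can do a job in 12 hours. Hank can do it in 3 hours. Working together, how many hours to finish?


Frank's rate: 1/12 of the job per hour
Hank's rate: 1/3 of the job per hour
Combined rate: 1/12 + 1/3 = 5/12 per hour
Time = 1 / (5/12) = 12/5 = 2.4 hours

2.4 hours


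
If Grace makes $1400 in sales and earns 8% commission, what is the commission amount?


Convert rate to decimal:
8% = 0.08
Multiply by sales:
$1400 x 0.08 = $112

$112


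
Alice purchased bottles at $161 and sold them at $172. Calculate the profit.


Selling price = $172
Cost price = $161
Profit = selling price - cost price:
Profit = $172 - $161 = $11

$11


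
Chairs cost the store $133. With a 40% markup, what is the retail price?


Calculate the markup amount:
40% of $133 = $53.20
Add to cost:
$133 + $53.20 = $186.20

$186.20


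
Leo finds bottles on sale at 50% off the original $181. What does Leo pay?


Calculate the discount amount:
50% of $181 = $90.50
Subtract from original:
$181 - $90.50 = $90.50

$90.50


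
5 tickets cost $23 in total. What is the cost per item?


Total cost: $23
Number of items: 5
Unit price: $23 / 5 = $4.60

$4.60


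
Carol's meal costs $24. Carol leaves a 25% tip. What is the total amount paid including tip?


Calculate the tip:
25% of $24 = $6
Add tip to meal cost:
$24 + $6 = $30

$30


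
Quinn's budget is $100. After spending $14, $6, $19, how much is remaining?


Add up expenses:
$14 + $6 + $19 = $39
Subtract from budget:
$100 - $39 = $61

$61


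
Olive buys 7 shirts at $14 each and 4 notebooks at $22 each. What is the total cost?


Cost of shirts:
7 x $14 = $98
Cost of notebooks:
4 x $22 = $88
Add both:
$98 + $88 = $186

$186


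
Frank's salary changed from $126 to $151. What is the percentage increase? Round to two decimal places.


Find the absolute change:
|151 - 126| = 25
Divide by original and multiply by 100:
25 / 126 x 100 = 19.8412...% ≈ 19.84%

19.84%


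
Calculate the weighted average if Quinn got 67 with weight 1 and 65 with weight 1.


Weighted sum:
1 x 67 + 1 x 65 = 132
Total weight:
1 + 1 = 2
Weighted average:
132 / 2 = 66

66


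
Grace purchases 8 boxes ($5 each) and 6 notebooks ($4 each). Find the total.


Cost of boxes:
8 x $5 = $40
Cost of notebooks:
6 x $4 = $24
Add both:
$40 + $24 = $64

$64


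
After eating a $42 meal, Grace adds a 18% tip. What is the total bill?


Calculate the tip:
18% of $42 = $7.56
Add tip to meal cost:
$42 + $7.56 = $49.56

$49.56


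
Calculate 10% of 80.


Convert percentage to decimal:
10% = 0.1
Multiply:
80 x 0.1 = 8

8


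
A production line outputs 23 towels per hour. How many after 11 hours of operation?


Production rate: 23 towels per hour
Time: 11 hours
Total: 23 x 11 = 253 towels

253 towels


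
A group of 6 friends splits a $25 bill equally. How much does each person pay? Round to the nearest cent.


Total bill: $25
Number of people: 6
Each pays: $25 / 6 = $4.1666... ≈ $4.17

$4.17


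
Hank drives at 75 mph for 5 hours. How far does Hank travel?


Use the formula: distance = speed x time
Speed = 75 mph, Time = 5 hours
75 x 5 = 375 miles

375 miles


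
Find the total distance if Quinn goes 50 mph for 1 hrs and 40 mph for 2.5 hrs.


Leg 1 distance:
50 x 1 = 50 miles
Leg 2 distance:
40 x 2.5 = 100 miles
Total distance:
50 + 100 = 150 miles

150 miles


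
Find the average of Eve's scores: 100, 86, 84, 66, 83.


Add the scores:
100 + 86 + 84 + 66 + 83 = 419
Divide by the number of tests:
419 / 5 = 83.8

83.8


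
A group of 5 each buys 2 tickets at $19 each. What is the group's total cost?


Cost per person:
2 x $19 = $38
Group total:
5 x $38 = $190

$190


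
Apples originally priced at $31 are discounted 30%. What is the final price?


Calculate the discount amount:
30% of $31 = $9.30
Subtract from original:
$31 - $9.30 = $21.70

$21.70


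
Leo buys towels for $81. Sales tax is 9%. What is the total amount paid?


Calculate the tax:
9% of $81 = $7.29
Add tax to price:
$81 + $7.29 = $88.29

$88.29


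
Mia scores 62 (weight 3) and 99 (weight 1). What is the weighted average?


Weighted sum:
3 x 62 + 1 x 99 = 285
Total weight:
3 + 1 = 4
Weighted average:
285 / 4 = 71.25

71.25


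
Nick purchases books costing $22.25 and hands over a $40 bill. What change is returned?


Start with the amount paid:
$40
Subtract the price:
$40 - $22.25 = $17.75

$17.75


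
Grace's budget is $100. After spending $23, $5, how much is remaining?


Add up expenses:
$23 + $5 = $28
Subtract from budget:
$100 - $28 = $72

$72


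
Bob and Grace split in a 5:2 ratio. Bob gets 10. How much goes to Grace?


Find the multiplier:
10 / 5 = 2
Apply to Grace's share:
2 x 2 = 4

4


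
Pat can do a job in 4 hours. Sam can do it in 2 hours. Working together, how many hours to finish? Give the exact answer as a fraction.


Pat's rate: 1/4 of the job per hour
Sam's rate: 1/2 of the job per hour
Combined rate: 1/4 + 1/2 = 3/4 per hour
Time = 1 / (3/4) = 4/3 hours (≈ 1.33 hours)

4/3 hours


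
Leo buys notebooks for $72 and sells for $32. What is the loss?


Selling price = $32
Cost price = $72
Loss = cost price - selling price:
Loss = $72 - $32 = $40

$40


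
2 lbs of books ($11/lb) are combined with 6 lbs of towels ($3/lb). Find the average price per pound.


Cost of books:
2 x $11 = $22
Cost of towels:
6 x $3 = $18
Total cost: $22 + $18 = $40
Total weight: 8 lbs
Average: $40 / 8 = $5/lb

$5/lb


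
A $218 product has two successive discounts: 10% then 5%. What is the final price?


First discount:
10% of $218 = $21.80
Price after first discount:
$218 - $21.80 = $196.20
Second discount:
5% of $196.20 = $9.81
Final price:
$196.20 - $9.81 = $186.39

$186.39


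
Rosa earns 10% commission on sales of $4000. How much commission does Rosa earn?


Convert rate to decimal:
10% = 0.1
Multiply by sales:
$4000 x 0.1 = $400

$400


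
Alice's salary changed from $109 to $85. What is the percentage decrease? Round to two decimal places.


Find the absolute change:
|85 - 109| = 24
Divide by original and multiply by 100:
24 / 109 x 100 = 22.0183...% ≈ 22.02%

22.02%


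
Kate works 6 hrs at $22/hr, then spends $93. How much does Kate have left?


Calculate earnings:
6 x $22 = $132
Subtract spending:
$132 - $93 = $39

$39


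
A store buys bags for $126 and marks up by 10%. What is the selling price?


Calculate the markup amount:
10% of $126 = $12.60
Add to cost:
$126 + $12.60 = $138.60

$138.60


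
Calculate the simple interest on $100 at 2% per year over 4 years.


Use the formula I = P x R x T / 100
P x R x T = 100 x 2 x 4 = 800
I = 800 / 100 = $8

$8


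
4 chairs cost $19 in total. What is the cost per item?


Total cost: $19
Number of items: 4
Unit price: $19 / 4 = $4.75

$4.75


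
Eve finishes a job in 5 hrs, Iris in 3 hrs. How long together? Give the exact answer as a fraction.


Eve's rate: 1/5 of the job per hour
Iris's rate: 1/3 of the job per hour
Combined rate: 1/5 + 1/3 = 8/15 per hour
Time = 1 / (8/15) = 15/8 hours (≈ 1.88 hours)

15/8 hours


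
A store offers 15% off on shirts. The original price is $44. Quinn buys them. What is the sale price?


Calculate the discount amount:
15% of $44 = $6.60
Subtract from original:
$44 - $6.60 = $37.40

$37.40


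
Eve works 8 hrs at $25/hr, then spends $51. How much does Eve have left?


Calculate earnings:
8 x $25 = $200
Subtract spending:
$200 - $51 = $149

$149


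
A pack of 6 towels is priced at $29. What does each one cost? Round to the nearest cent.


Total cost: $29
Number of items: 6
Unit price: $29 / 6 = $4.8333... ≈ $4.83

$4.83


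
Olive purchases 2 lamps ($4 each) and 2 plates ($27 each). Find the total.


Cost of lamps:
2 x $4 = $8
Cost of plates:
2 x $27 = $54
Add both:
$8 + $54 = $62

$62


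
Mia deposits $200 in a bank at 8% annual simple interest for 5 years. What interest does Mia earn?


Use the formula I = P x R x T / 100
P x R x T = 200 x 8 x 5 = 8000
I = 8000 / 100 = $80

$80


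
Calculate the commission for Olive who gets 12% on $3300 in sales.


Convert rate to decimal:
12% = 0.12
Multiply by sales:
$3300 x 0.12 = $396

$396


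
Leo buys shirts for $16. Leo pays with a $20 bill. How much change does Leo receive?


Start with the amount paid:
$20
Subtract the price:
$20 - $16 = $4

$4


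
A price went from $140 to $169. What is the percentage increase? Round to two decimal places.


Find the absolute change:
|169 - 140| = 29
Divide by original and multiply by 100:
29 / 140 x 100 = 20.7142...% ≈ 20.71%

20.71%


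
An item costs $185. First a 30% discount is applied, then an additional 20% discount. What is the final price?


First discount:
30% of $185 = $55.50
Price after first discount:
$185 - $55.50 = $129.50
Second discount:
20% of $129.50 = $25.90
Final price:
$129.50 - $25.90 = $103.60

$103.60


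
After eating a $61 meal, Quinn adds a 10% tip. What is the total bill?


Calculate the tip:
10% of $61 = $6.10
Add tip to meal cost:
$61 + $6.10 = $67.10

$67.10


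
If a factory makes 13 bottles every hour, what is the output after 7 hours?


Production rate: 13 bottles per hour
Time: 7 hours
Total: 13 x 7 = 91 bottles

91 bottles


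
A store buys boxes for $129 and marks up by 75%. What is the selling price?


Calculate the markup amount:
75% of $129 = $96.75
Add to cost:
$129 + $96.75 = $225.75

$225.75


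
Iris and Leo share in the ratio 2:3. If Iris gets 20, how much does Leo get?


Find the multiplier:
20 / 2 = 10
Apply to Leo's share:
3 x 10 = 30

30


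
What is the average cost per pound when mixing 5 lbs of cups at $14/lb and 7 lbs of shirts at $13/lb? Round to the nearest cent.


Cost of cups:
5 x $14 = $70
Cost of shirts:
7 x $13 = $91
Total cost: $70 + $91 = $161
Total weight: 12 lbs
Average: $161 / 12 = $13.4166... ≈ $13.42/lb

$13.42/lb


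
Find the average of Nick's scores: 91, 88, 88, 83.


Add the scores:
91 + 88 + 88 + 83 = 350
Divide by the number of tests:
350 / 4 = 87.5

87.5


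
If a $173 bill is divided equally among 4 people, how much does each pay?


Total bill: $173
Number of people: 4
Each pays: $173 / 4 = $43.25

$43.25


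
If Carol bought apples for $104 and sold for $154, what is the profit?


Selling price = $154
Cost price = $104
Profit = selling price - cost price:
Profit = $154 - $104 = $50

$50


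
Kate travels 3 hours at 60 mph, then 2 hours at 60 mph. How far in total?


Leg 1 distance:
60 x 3 = 180 miles
Leg 2 distance:
60 x 2 = 120 miles
Total distance:
180 + 120 = 300 miles

300 miles


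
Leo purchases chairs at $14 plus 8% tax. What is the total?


Calculate the tax:
8% of $14 = $1.12
Add tax to price:
$14 + $1.12 = $15.12

$15.12


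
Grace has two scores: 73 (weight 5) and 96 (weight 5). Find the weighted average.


Weighted sum:
5 x 73 + 5 x 96 = 845
Total weight:
5 + 5 = 10
Weighted average:
845 / 10 = 84.5

84.5


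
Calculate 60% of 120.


Convert percentage to decimal:
60% = 0.6
Multiply:
120 x 0.6 = 72

72


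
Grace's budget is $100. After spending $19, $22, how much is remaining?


Add up expenses:
$19 + $22 = $41
Subtract from budget:
$100 - $41 = $59

$59


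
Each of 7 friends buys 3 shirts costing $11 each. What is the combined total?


Cost per person:
3 x $11 = $33
Group total:
7 x $33 = $231

$231


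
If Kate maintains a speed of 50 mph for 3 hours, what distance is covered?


Use the formula: distance = speed x time
Speed = 50 mph, Time = 3 hours
50 x 3 = 150 miles

150 miles


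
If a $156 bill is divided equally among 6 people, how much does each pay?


Total bill: $156
Number of people: 6
Each pays: $156 / 6 = $26

$26


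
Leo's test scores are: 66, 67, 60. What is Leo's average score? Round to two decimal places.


Add the scores:
66 + 67 + 60 = 193
Divide by the number of tests:
193 / 3 = 64.3333... ≈ 64.33

64.33


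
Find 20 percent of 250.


Convert percentage to decimal:
20% = 0.2
Multiply:
250 x 0.2 = 50

50


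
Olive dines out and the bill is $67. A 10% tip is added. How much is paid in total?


Calculate the tip:
10% of $67 = $6.70
Add tip to meal cost:
$67 + $6.70 = $73.70

$73.70


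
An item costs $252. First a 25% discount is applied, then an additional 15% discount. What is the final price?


First discount:
25% of $252 = $63
Price after first discount:
$252 - $63 = $189
Second discount:
15% of $189 = $28.35
Final price:
$189 - $28.35 = $160.65

$160.65


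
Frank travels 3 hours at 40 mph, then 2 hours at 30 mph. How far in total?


Leg 1 distance:
40 x 3 = 120 miles
Leg 2 distance:
30 x 2 = 60 miles
Total distance:
120 + 60 = 180 miles

180 miles


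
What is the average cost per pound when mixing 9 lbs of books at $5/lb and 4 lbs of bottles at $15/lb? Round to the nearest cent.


Cost of books:
9 x $5 = $45
Cost of bottles:
4 x $15 = $60
Total cost: $45 + $60 = $105
Total weight: 13 lbs
Average: $105 / 13 = $8.0769... ≈ $8.08/lb

$8.08/lb


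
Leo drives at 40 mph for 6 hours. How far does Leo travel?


Use the formula: distance = speed x time
Speed = 40 mph, Time = 6 hours
40 x 6 = 240 miles

240 miles


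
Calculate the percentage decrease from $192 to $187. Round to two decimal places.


Find the absolute change:
|187 - 192| = 5
Divide by original and multiply by 100:
5 / 192 x 100 = 2.6041...% ≈ 2.6%

2.6%


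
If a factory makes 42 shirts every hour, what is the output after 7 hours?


Production rate: 42 shirts per hour
Time: 7 hours
Total: 42 x 7 = 294 shirts

294 shirts


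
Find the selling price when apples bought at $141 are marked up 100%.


Calculate the markup amount:
100% of $141 = $141
Add to cost:
$141 + $141 = $282

$282


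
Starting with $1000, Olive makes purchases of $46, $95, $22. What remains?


Add up expenses:
$46 + $95 + $22 = $163
Subtract from budget:
$1000 - $163 = $837

$837


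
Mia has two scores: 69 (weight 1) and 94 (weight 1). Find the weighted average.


Weighted sum:
1 x 69 + 1 x 94 = 163
Total weight:
1 + 1 = 2
Weighted average:
163 / 2 = 81.5

81.5


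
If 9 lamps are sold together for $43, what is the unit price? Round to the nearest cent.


Total cost: $43
Number of items: 9
Unit price: $43 / 9 = $4.7777... ≈ $4.78

$4.78


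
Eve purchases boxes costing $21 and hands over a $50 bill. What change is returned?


Start with the amount paid:
$50
Subtract the price:
$50 - $21 = $29

$29


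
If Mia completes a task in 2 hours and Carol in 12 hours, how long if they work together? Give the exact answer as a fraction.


Mia's rate: 1/2 of the job per hour
Carol's rate: 1/12 of the job per hour
Combined rate: 1/2 + 1/12 = 7/12 per hour
Time = 1 / (7/12) = 12/7 hours (≈ 1.71 hours)

12/7 hours


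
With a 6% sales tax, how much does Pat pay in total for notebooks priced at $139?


Calculate the tax:
6% of $139 = $8.34
Add tax to price:
$139 + $8.34 = $147.34

$147.34


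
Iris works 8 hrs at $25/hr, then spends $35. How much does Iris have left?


Calculate earnings:
8 x $25 = $200
Subtract spending:
$200 - $35 = $165

$165


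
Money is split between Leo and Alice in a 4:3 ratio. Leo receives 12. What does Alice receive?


Find the multiplier:
12 / 4 = 3
Apply to Alice's share:
3 x 3 = 9

9


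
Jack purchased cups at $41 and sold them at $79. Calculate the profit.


Selling price = $79
Cost price = $41
Profit = selling price - cost price:
Profit = $79 - $41 = $38

$38


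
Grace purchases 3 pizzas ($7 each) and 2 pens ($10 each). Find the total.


Cost of pizzas:
3 x $7 = $21
Cost of pens:
2 x $10 = $20
Add both:
$21 + $20 = $41

$41


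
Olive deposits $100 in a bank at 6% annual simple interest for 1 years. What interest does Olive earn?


Use the formula I = P x R x T / 100
P x R x T = 100 x 6 x 1 = 600
I = 600 / 100 = $6

$6


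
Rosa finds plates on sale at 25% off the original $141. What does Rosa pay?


Calculate the discount amount:
25% of $141 = $35.25
Subtract from original:
$141 - $35.25 = $105.75

$105.75


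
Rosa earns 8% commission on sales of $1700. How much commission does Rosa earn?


Convert rate to decimal:
8% = 0.08
Multiply by sales:
$1700 x 0.08 = $136

$136


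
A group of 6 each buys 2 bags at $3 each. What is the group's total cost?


Cost per person:
2 x $3 = $6
Group total:
6 x $6 = $36

$36


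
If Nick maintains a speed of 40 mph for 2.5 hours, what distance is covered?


Use the formula: distance = speed x time
Speed = 40 mph, Time = 2.5 hours
40 x 2.5 = 100 miles

100 miles


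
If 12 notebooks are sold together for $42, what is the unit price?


Total cost: $42
Number of items: 12
Unit price: $42 / 12 = $3.50

$3.50


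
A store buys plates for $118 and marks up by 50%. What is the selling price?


Calculate the markup amount:
50% of $118 = $59
Add to cost:
$118 + $59 = $177

$177


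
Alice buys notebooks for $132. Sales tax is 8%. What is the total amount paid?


Calculate the tax:
8% of $132 = $10.56
Add tax to price:
$132 + $10.56 = $142.56

$142.56


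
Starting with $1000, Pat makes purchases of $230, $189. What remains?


Add up expenses:
$230 + $189 = $419
Subtract from budget:
$1000 - $419 = $581

$581


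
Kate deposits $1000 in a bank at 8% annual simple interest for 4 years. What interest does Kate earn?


Use the formula I = P x R x T / 100
P x R x T = 1000 x 8 x 4 = 32000
I = 32000 / 100 = $320

$320


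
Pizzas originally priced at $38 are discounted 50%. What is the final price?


Calculate the discount amount:
50% of $38 = $19
Subtract from original:
$38 - $19 = $19

$19


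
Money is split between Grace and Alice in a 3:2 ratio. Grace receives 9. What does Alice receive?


Find the multiplier:
9 / 3 = 3
Apply to Alice's share:
2 x 3 = 6

6


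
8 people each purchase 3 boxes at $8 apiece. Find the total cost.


Cost per person:
3 x $8 = $24
Group total:
8 x $24 = $192

$192


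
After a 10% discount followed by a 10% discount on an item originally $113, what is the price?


First discount:
10% of $113 = $11.30
Price after first discount:
$113 - $11.30 = $101.70
Second discount:
10% of $101.70 = $10.17
Final price:
$101.70 - $10.17 = $91.53

$91.53


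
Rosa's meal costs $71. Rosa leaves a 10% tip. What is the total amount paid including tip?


Calculate the tip:
10% of $71 = $7.10
Add tip to meal cost:
$71 + $7.10 = $78.10

$78.10


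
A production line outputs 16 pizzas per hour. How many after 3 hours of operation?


Production rate: 16 pizzas per hour
Time: 3 hours
Total: 16 x 3 = 48 pizzas

48 pizzas


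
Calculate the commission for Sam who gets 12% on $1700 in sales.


Convert rate to decimal:
12% = 0.12
Multiply by sales:
$1700 x 0.12 = $204

$204


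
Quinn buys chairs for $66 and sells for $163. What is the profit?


Selling price = $163
Cost price = $66
Profit = selling price - cost price:
Profit = $163 - $66 = $97

$97


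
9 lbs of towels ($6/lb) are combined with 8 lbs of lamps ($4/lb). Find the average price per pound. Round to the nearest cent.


Cost of towels:
9 x $6 = $54
Cost of lamps:
8 x $4 = $32
Total cost: $54 + $32 = $86
Total weight: 17 lbs
Average: $86 / 17 = $5.0588... ≈ $5.06/lb

$5.06/lb


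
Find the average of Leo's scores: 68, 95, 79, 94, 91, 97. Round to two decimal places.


Add the scores:
68 + 95 + 79 + 94 + 91 + 97 = 524
Divide by the number of tests:
524 / 6 = 87.3333... ≈ 87.33

87.33


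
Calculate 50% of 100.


Convert percentage to decimal:
50% = 0.5
Multiply:
100 x 0.5 = 50

50


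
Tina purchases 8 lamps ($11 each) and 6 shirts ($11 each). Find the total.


Cost of lamps:
8 x $11 = $88
Cost of shirts:
6 x $11 = $66
Add both:
$88 + $66 = $154

$154


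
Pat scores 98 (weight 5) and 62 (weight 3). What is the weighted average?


Weighted sum:
5 x 98 + 3 x 62 = 676
Total weight:
5 + 3 = 8
Weighted average:
676 / 8 = 84.5

84.5


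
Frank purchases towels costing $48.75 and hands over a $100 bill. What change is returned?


Start with the amount paid:
$100
Subtract the price:
$100 - $48.75 = $51.25

$51.25


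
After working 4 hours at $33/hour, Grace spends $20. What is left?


Calculate earnings:
4 x $33 = $132
Subtract spending:
$132 - $20 = $112

$112


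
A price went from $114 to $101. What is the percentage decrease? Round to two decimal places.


Find the absolute change:
|101 - 114| = 13
Divide by original and multiply by 100:
13 / 114 x 100 = 11.4035...% ≈ 11.4%

11.4%


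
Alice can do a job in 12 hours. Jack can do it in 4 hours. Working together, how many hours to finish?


Alice's rate: 1/12 of the job per hour
Jack's rate: 1/4 of the job per hour
Combined rate: 1/12 + 1/4 = 1/3 per hour
Time = 1 / (1/3) = 3 hours

3 hours


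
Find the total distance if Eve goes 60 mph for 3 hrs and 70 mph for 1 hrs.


Leg 1 distance:
60 x 3 = 180 miles
Leg 2 distance:
70 x 1 = 70 miles
Total distance:
180 + 70 = 250 miles

250 miles


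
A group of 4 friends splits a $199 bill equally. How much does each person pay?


Total bill: $199
Number of people: 4
Each pays: $199 / 4 = $49.75

$49.75


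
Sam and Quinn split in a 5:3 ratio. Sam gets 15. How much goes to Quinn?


Find the multiplier:
15 / 5 = 3
Apply to Quinn's share:
3 x 3 = 9

9


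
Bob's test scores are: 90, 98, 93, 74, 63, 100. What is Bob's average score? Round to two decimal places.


Add the scores:
90 + 98 + 93 + 74 + 63 + 100 = 518
Divide by the number of tests:
518 / 6 = 86.3333... ≈ 86.33

86.33


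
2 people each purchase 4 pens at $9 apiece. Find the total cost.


Cost per person:
4 x $9 = $36
Group total:
2 x $36 = $72

$72


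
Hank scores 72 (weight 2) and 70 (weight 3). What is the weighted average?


Weighted sum:
2 x 72 + 3 x 70 = 354
Total weight:
2 + 3 = 5
Weighted average:
354 / 5 = 70.8

70.8


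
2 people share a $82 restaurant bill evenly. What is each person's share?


Total bill: $82
Number of people: 2
Each pays: $82 / 2 = $41

$41


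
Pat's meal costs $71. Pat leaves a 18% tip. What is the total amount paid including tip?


Calculate the tip:
18% of $71 = $12.78
Add tip to meal cost:
$71 + $12.78 = $83.78

$83.78


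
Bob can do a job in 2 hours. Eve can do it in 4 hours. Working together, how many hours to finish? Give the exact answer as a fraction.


Bob's rate: 1/2 of the job per hour
Eve's rate: 1/4 of the job per hour
Combined rate: 1/2 + 1/4 = 3/4 per hour
Time = 1 / (3/4) = 4/3 hours (≈ 1.33 hours)

4/3 hours


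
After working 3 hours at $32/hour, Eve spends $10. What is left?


Calculate earnings:
3 x $32 = $96
Subtract spending:
$96 - $10 = $86

$86


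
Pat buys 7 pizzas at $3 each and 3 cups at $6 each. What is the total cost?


Cost of pizzas:
7 x $3 = $21
Cost of cups:
3 x $6 = $18
Add both:
$21 + $18 = $39

$39


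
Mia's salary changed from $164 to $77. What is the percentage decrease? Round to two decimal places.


Find the absolute change:
|77 - 164| = 87
Divide by original and multiply by 100:
87 / 164 x 100 = 53.0487...% ≈ 53.05%

53.05%


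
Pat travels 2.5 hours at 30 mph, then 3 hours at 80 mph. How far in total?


Leg 1 distance:
30 x 2.5 = 75 miles
Leg 2 distance:
80 x 3 = 240 miles
Total distance:
75 + 240 = 315 miles

315 miles


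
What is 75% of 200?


Convert percentage to decimal:
75% = 0.75
Multiply:
200 x 0.75 = 150

150


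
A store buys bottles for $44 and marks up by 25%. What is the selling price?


Calculate the markup amount:
25% of $44 = $11
Add to cost:
$44 + $11 = $55

$55
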